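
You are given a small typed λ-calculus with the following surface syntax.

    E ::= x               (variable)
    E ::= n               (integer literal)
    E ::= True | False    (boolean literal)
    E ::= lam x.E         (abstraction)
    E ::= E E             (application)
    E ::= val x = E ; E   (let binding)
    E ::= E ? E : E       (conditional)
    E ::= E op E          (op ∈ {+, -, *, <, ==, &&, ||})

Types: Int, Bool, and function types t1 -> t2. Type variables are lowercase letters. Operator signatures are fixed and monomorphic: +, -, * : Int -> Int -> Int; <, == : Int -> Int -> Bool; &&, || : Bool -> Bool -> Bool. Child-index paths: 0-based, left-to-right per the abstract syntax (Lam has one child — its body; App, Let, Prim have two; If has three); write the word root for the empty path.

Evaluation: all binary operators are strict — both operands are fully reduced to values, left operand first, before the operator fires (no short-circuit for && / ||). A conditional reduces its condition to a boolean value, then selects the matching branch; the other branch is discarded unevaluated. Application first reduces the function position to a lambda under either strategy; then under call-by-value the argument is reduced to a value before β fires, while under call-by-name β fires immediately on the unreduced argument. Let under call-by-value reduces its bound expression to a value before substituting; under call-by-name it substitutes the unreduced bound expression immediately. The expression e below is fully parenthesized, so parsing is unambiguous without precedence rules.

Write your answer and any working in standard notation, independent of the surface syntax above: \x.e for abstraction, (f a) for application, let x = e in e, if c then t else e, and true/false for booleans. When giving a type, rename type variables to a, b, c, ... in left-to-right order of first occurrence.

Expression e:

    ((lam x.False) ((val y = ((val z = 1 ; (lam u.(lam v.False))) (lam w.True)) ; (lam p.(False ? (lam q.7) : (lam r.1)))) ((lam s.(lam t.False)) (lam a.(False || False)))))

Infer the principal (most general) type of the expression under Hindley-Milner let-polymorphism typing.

Answer: Bool

Trace:
\x._ : a -> Bool
let z : Int
\v._ : c -> Bool
\u._ : b -> c -> Bool
\w._ : d -> Bool
  unify b -> c -> Bool ~ (d -> Bool) -> e
  unify b ~ d -> Bool
  unify c -> Bool ~ e
_ _ : c -> Bool
let y : forall. c -> Bool
  unify Bool ~ Bool
\q._ : g -> Int
\r._ : h -> Int
  unify g -> Int ~ h -> Int
  unify g ~ h
  unify Int ~ Int
\p._ : f -> h -> Int
\t._ : j -> Bool
\s._ : i -> j -> Bool
  unify Bool ~ Bool
  unify Bool ~ Bool
\a._ : k -> Bool
  unify i -> j -> Bool ~ (k -> Bool) -> l
  unify i ~ k -> Bool
  unify j -> Bool ~ l
_ _ : j -> Bool
  unify f -> h -> Int ~ (j -> Bool) -> m
  unify f ~ j -> Bool
  unify h -> Int ~ m
_ _ : h -> Int
  unify a -> Bool ~ (h -> Int) -> n
  unify a ~ h -> Int
  unify Bool ~ n
_ _ : Bool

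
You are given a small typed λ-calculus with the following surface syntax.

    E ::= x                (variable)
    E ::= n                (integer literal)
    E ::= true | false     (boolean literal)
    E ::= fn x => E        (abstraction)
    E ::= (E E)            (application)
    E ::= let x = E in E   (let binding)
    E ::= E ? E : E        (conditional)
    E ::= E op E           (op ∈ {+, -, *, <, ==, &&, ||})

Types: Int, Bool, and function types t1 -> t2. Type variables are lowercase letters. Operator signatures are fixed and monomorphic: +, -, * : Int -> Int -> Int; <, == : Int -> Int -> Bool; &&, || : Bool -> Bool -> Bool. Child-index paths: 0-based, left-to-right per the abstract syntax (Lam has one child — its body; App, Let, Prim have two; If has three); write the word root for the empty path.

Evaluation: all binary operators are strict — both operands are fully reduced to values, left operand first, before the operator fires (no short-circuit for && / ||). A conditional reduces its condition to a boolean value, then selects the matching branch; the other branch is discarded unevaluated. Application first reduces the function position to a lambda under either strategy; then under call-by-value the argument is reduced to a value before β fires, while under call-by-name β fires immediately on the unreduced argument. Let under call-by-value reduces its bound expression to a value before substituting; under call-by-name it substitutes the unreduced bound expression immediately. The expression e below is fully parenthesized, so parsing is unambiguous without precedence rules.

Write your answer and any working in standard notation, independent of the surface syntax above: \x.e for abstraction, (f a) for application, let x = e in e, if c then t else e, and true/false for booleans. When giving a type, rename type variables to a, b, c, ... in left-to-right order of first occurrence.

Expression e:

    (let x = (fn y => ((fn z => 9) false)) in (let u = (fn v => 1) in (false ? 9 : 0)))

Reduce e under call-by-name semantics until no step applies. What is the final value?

Trace:
step 0: (let x = (\y.((\z.9) false)) in (let u = (\v.1) in (if false then 9 else 0)))
step 1: [let@root] (let u = (\v.1) in (if false then 9 else 0))
step 2: [let@root] (if false then 9 else 0)
step 3: [if@root] 0

Answer: 0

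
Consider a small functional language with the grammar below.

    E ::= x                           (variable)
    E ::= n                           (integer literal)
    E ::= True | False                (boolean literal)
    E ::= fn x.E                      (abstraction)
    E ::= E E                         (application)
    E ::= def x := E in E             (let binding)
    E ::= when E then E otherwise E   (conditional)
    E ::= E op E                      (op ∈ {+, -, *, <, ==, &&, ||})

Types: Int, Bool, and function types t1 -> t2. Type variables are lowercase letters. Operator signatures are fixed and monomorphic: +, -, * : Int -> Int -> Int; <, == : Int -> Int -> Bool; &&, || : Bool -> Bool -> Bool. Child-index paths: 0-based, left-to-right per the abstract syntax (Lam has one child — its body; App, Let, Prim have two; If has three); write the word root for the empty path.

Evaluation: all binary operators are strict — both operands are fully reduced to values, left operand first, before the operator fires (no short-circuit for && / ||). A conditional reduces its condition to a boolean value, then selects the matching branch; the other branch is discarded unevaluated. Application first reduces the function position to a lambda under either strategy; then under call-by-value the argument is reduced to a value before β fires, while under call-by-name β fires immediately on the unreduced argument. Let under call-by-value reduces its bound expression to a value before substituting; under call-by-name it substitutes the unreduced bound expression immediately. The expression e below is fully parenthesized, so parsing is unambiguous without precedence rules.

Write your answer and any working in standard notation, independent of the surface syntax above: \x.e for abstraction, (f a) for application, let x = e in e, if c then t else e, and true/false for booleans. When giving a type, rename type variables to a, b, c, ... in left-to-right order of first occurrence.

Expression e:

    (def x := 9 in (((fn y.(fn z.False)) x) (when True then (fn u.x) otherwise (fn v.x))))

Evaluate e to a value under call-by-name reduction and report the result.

Answer: false

Derivation:
step 0: (let x = 9 in (((\y.(\z.false)) x) (if true then (\u.x) else (\v.x))))
step 1: [let@root] (((\y.(\z.false)) 9) (if true then (\u.9) else (\v.9)))
step 2: [beta@0] ((\z.false) (if true then (\u.9) else (\v.9)))
step 3: [beta@root] false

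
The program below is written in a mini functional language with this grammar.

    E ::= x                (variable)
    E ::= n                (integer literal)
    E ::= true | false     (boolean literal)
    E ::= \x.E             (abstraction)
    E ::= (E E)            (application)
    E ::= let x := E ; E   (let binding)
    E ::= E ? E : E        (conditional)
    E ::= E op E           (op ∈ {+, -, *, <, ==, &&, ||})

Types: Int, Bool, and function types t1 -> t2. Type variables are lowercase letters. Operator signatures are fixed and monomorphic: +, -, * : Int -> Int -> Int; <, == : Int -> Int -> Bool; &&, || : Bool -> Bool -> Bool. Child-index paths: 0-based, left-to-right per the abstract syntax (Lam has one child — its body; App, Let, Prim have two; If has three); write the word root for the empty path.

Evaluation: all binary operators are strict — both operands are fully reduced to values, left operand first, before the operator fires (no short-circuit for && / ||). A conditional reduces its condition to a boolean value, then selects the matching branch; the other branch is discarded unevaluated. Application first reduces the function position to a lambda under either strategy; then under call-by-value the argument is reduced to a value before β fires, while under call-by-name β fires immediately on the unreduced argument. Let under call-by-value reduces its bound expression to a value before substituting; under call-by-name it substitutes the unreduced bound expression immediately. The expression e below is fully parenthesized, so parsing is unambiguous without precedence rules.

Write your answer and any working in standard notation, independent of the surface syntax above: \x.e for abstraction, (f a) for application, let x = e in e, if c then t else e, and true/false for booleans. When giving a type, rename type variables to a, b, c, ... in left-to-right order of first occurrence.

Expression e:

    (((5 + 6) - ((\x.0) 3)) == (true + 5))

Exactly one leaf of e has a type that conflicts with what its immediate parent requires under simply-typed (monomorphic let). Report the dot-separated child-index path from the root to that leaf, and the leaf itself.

Answer: 1.0 : true

Trace:
  unify Int ~ Int
  unify Int ~ Int
  unify Int ~ Int
\x._ : a -> Int
  unify a -> Int ~ Int -> b
  unify a ~ Int
  unify Int ~ b
_ _ : Int
  unify Int ~ Int
  unify Int ~ Int
  unify Bool ~ Int
  FAIL: mismatch Bool ~ Int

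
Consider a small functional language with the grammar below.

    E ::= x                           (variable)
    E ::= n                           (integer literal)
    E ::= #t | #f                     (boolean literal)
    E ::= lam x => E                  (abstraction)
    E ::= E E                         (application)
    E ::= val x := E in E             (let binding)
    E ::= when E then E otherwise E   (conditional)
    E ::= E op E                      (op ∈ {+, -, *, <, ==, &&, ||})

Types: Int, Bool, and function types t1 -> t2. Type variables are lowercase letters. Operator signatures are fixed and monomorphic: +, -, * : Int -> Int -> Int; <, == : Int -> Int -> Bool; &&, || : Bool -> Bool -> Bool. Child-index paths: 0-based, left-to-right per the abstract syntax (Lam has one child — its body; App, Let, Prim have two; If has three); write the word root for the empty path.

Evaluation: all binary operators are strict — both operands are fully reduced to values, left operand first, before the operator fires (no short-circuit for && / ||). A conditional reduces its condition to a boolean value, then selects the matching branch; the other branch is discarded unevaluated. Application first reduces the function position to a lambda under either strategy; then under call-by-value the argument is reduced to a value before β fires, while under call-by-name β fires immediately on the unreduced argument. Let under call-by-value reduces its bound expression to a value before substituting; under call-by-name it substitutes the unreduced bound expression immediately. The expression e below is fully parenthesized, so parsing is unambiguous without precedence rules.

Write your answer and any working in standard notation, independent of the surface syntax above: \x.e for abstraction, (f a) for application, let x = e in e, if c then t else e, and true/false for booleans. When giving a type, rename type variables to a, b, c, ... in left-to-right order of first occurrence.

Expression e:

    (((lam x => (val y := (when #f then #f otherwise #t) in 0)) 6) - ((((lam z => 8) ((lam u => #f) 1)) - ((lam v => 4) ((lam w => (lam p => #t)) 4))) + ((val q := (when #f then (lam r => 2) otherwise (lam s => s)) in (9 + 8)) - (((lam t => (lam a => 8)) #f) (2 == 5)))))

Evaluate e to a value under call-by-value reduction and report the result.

Working:
step 0: (((\x.(let y = (if false then false else true) in 0)) 6) - ((((\z.8) ((\u.false) 1)) - ((\v.4) ((\w.(\p.true)) 4))) + ((let q = (if false then (\r.2) else (\s.s)) in (9 + 8)) - (((\t.(\a.8)) false) (2 == 5)))))
step 1: [beta@0] ((let y = (if false then false else true) in 0) - ((((\z.8) ((\u.false) 1)) - ((\v.4) ((\w.(\p.true)) 4))) + ((let q = (if false then (\r.2) else (\s.s)) in (9 + 8)) - (((\t.(\a.8)) false) (2 == 5)))))
step 2: [if@0.0] ((let y = true in 0) - ((((\z.8) ((\u.false) 1)) - ((\v.4) ((\w.(\p.true)) 4))) + ((let q = (if false then (\r.2) else (\s.s)) in (9 + 8)) - (((\t.(\a.8)) false) (2 == 5)))))
step 3: [let@0] (0 - ((((\z.8) ((\u.false) 1)) - ((\v.4) ((\w.(\p.true)) 4))) + ((let q = (if false then (\r.2) else (\s.s)) in (9 + 8)) - (((\t.(\a.8)) false) (2 == 5)))))
step 4: [beta@1.0.0.1] (0 - ((((\z.8) false) - ((\v.4) ((\w.(\p.true)) 4))) + ((let q = (if false then (\r.2) else (\s.s)) in (9 + 8)) - (((\t.(\a.8)) false) (2 == 5)))))
step 5: [beta@1.0.0] (0 - ((8 - ((\v.4) ((\w.(\p.true)) 4))) + ((let q = (if false then (\r.2) else (\s.s)) in (9 + 8)) - (((\t.(\a.8)) false) (2 == 5)))))
step 6: [beta@1.0.1.1] (0 - ((8 - ((\v.4) (\p.true))) + ((let q = (if false then (\r.2) else (\s.s)) in (9 + 8)) - (((\t.(\a.8)) false) (2 == 5)))))
step 7: [beta@1.0.1] (0 - ((8 - 4) + ((let q = (if false then (\r.2) else (\s.s)) in (9 + 8)) - (((\t.(\a.8)) false) (2 == 5)))))
step 8: [delta@1.0] (0 - (4 + ((let q = (if false then (\r.2) else (\s.s)) in (9 + 8)) - (((\t.(\a.8)) false) (2 == 5)))))
step 9: [if@1.1.0.0] (0 - (4 + ((let q = (\s.s) in (9 + 8)) - (((\t.(\a.8)) false) (2 == 5)))))
step 10: [let@1.1.0] (0 - (4 + ((9 + 8) - (((\t.(\a.8)) false) (2 == 5)))))
step 11: [delta@1.1.0] (0 - (4 + (17 - (((\t.(\a.8)) false) (2 == 5)))))
step 12: [beta@1.1.1.0] (0 - (4 + (17 - ((\a.8) (2 == 5)))))
step 13: [delta@1.1.1.1] (0 - (4 + (17 - ((\a.8) false))))
step 14: [beta@1.1.1] (0 - (4 + (17 - 8)))
step 15: [delta@1.1] (0 - (4 + 9))
step 16: [delta@1] (0 - 13)
step 17: [delta@root] -13

Answer: -13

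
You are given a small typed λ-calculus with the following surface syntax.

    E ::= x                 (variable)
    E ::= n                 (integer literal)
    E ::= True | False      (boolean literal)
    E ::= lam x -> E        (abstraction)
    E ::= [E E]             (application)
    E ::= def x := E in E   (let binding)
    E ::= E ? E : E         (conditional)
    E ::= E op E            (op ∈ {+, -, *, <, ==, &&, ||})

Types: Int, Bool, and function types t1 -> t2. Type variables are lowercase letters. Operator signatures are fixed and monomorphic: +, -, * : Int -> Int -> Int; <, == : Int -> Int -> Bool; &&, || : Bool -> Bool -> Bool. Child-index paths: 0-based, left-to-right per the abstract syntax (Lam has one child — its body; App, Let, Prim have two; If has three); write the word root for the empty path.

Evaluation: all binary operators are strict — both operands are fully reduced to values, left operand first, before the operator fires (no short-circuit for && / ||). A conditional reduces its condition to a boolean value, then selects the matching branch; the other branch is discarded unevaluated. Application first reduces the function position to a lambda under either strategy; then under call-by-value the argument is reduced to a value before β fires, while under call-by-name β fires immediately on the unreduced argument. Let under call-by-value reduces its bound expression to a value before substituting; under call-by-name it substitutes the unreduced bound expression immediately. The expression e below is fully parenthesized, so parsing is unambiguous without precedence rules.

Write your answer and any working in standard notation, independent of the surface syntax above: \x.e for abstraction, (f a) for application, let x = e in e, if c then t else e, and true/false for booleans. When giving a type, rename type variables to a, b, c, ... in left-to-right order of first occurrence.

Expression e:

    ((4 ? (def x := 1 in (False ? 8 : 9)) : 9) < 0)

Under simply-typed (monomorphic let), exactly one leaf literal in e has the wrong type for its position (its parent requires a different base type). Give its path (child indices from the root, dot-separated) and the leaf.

Answer: 0.0 : 4

Trace:
  unify Int ~ Bool
  FAIL: mismatch Int ~ Bool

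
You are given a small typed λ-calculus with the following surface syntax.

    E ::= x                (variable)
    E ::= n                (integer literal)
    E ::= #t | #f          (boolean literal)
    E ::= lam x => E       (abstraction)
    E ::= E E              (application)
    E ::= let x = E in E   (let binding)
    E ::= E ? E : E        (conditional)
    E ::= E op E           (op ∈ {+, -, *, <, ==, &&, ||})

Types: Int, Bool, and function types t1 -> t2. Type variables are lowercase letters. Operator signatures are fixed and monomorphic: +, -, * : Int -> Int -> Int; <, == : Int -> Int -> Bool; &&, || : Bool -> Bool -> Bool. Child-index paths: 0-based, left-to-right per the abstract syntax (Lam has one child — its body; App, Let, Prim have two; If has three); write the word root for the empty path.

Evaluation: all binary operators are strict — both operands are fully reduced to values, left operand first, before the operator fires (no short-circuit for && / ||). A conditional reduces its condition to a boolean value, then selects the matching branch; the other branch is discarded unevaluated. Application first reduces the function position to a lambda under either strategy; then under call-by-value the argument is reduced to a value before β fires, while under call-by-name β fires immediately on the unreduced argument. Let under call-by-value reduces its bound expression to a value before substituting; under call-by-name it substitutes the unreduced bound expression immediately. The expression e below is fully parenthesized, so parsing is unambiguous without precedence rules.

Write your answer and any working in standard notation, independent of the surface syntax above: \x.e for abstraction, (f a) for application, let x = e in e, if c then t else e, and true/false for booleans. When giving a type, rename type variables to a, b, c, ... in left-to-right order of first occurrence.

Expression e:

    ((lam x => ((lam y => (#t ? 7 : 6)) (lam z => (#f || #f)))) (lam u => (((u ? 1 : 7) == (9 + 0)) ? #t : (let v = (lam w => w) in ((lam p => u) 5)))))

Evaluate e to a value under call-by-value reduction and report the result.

Trace:
step 0: ((\x.((\y.(if true then 7 else 6)) (\z.(false || false)))) (\u.(if ((if u then 1 else 7) == (9 + 0)) then true else (let v = (\w.w) in ((\p.u) 5)))))
step 1: [beta@root] ((\y.(if true then 7 else 6)) (\z.(false || false)))
step 2: [beta@root] (if true then 7 else 6)
step 3: [if@root] 7

Answer: 7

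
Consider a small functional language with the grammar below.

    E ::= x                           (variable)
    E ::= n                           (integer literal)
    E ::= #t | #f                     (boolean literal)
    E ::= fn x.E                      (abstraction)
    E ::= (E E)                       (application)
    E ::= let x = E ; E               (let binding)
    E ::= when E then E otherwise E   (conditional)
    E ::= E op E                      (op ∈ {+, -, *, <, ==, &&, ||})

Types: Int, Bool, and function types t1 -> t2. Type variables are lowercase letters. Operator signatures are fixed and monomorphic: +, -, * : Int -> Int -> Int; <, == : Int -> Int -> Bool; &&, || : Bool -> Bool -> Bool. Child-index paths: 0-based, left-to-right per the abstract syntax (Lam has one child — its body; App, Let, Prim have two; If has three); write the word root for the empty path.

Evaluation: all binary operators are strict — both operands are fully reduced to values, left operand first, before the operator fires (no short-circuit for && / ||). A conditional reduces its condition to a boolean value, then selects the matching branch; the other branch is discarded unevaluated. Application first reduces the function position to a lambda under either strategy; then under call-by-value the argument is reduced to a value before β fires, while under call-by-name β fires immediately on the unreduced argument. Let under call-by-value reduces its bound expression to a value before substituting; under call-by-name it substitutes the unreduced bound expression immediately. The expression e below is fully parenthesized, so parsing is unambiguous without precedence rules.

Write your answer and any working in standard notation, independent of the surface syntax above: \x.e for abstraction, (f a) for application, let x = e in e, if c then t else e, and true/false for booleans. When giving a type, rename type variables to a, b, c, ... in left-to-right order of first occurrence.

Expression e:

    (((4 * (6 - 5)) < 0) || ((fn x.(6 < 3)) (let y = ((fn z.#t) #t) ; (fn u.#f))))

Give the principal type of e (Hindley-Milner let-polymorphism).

Derivation:
  unify Int ~ Int
  unify Int ~ Int
  unify Int ~ Int
  unify Int ~ Int
  unify Int ~ Int
  unify Int ~ Int
  unify Bool ~ Bool
  unify Int ~ Int
  unify Int ~ Int
\x._ : a -> Bool
\z._ : b -> Bool
  unify b -> Bool ~ Bool -> c
  unify b ~ Bool
  unify Bool ~ c
_ _ : Bool
let y : Bool
\u._ : d -> Bool
  unify a -> Bool ~ (d -> Bool) -> e
  unify a ~ d -> Bool
  unify Bool ~ e
_ _ : Bool
  unify Bool ~ Bool

Answer: Bool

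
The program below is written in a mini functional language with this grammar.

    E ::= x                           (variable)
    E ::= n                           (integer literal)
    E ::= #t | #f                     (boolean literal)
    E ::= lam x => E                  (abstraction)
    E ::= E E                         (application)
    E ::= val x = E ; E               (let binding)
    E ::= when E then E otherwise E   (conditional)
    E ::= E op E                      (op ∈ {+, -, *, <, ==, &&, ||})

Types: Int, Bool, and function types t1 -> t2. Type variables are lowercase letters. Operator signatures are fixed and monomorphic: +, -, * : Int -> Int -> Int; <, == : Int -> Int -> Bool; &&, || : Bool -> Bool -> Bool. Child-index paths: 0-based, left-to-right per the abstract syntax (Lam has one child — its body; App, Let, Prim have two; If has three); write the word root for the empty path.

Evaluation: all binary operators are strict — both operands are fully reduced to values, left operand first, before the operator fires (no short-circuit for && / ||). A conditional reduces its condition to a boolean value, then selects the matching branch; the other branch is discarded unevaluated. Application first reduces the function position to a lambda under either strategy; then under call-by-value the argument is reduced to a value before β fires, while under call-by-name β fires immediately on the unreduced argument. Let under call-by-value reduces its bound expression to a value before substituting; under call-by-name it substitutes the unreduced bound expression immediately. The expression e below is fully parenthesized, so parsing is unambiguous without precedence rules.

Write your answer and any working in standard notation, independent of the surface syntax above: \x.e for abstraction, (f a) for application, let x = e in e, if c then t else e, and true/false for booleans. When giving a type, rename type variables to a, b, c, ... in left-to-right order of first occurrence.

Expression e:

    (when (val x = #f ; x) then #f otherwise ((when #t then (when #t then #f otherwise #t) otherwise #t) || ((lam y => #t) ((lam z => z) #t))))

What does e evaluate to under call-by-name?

Answer: true

Derivation:
step 0: (if (let x = false in x) then false else ((if true then (if true then false else true) else true) || ((\y.true) ((\z.z) true))))
step 1: [let@0] (if false then false else ((if true then (if true then false else true) else true) || ((\y.true) ((\z.z) true))))
step 2: [if@root] ((if true then (if true then false else true) else true) || ((\y.true) ((\z.z) true)))
step 3: [if@0] ((if true then false else true) || ((\y.true) ((\z.z) true)))
step 4: [if@0] (false || ((\y.true) ((\z.z) true)))
step 5: [beta@1] (false || true)
step 6: [delta@root] true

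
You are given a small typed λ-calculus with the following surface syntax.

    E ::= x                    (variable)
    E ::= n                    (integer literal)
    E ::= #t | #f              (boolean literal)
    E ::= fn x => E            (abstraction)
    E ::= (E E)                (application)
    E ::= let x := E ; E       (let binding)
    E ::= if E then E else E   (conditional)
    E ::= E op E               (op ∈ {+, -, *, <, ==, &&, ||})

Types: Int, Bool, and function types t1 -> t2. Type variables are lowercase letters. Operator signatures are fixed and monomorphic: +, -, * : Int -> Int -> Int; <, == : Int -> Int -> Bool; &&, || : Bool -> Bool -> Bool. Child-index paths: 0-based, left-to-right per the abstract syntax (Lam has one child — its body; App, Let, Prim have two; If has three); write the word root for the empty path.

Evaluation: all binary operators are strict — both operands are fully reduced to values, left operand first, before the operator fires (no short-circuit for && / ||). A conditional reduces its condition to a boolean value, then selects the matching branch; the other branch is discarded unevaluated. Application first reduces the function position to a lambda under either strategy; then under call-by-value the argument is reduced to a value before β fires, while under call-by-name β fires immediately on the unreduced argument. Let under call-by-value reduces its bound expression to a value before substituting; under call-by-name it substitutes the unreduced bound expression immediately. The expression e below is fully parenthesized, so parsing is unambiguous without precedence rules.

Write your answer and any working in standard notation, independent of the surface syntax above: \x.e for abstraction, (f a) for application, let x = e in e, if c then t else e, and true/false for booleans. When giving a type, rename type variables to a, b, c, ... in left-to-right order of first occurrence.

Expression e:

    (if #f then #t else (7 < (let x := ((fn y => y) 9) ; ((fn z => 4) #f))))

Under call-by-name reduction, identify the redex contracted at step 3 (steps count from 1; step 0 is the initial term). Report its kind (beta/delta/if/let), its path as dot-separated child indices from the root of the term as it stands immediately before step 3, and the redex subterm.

Answer: beta at 1 : ((\z.4) false)

Working:
step 0: (if false then true else (7 < (let x = ((\y.y) 9) in ((\z.4) false))))
step 1: [if@root] (7 < (let x = ((\y.y) 9) in ((\z.4) false)))
step 2: [let@1] (7 < ((\z.4) false))
step 3: [beta@1] (7 < 4)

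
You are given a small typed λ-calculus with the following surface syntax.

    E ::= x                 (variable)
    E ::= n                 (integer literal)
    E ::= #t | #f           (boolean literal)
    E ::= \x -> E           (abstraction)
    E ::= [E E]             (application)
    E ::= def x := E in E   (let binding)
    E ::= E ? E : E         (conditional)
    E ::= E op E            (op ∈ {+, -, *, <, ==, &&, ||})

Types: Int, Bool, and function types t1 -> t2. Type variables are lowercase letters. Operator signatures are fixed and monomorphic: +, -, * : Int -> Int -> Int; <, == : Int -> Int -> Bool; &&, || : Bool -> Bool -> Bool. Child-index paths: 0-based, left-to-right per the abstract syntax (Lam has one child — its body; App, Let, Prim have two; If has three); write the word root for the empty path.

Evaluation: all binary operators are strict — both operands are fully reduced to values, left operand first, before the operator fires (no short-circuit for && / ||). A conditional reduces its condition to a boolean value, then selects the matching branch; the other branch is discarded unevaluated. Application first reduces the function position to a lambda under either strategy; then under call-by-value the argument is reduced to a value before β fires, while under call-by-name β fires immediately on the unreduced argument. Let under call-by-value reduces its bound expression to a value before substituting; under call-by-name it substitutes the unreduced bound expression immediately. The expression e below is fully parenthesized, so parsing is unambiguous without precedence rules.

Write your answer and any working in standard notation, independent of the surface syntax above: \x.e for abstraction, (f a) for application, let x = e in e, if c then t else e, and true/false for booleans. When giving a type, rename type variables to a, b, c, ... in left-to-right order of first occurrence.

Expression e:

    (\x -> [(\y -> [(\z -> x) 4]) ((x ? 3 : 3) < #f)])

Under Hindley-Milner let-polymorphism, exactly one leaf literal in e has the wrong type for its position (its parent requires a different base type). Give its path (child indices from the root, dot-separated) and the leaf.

Answer: 0.1.1 : false

Trace:
x : a
\z._ : c -> a
  unify c -> a ~ Int -> d
  unify c ~ Int
  unify a ~ d
_ _ : d
\y._ : b -> d
x : d
  unify d ~ Bool
  unify Int ~ Int
  unify Int ~ Int
  unify Bool ~ Int
  FAIL: mismatch Bool ~ Int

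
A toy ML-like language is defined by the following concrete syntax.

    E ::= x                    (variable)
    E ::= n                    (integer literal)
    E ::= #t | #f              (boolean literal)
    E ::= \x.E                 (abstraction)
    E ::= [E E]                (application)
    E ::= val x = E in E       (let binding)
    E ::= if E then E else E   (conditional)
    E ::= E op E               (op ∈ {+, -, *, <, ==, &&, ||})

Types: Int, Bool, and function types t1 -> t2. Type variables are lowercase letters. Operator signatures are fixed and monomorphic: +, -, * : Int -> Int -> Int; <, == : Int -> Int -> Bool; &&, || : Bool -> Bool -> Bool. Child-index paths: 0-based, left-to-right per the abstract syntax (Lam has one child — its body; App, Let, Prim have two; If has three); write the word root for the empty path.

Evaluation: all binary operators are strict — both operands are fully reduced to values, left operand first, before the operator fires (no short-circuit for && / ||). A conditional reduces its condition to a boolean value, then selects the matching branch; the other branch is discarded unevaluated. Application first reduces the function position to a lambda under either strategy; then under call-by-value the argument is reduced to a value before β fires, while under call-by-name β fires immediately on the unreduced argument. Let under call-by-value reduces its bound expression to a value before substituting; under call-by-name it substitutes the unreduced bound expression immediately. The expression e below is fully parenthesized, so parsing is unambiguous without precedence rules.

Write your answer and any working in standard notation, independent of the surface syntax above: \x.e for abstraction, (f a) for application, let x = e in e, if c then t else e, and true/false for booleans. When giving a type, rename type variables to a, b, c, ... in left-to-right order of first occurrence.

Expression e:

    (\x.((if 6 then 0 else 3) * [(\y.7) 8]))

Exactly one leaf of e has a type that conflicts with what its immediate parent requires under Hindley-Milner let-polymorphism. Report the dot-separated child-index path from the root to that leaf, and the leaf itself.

Answer: 0.0.0 : 6

Derivation:
  unify Int ~ Bool
  FAIL: mismatch Int ~ Bool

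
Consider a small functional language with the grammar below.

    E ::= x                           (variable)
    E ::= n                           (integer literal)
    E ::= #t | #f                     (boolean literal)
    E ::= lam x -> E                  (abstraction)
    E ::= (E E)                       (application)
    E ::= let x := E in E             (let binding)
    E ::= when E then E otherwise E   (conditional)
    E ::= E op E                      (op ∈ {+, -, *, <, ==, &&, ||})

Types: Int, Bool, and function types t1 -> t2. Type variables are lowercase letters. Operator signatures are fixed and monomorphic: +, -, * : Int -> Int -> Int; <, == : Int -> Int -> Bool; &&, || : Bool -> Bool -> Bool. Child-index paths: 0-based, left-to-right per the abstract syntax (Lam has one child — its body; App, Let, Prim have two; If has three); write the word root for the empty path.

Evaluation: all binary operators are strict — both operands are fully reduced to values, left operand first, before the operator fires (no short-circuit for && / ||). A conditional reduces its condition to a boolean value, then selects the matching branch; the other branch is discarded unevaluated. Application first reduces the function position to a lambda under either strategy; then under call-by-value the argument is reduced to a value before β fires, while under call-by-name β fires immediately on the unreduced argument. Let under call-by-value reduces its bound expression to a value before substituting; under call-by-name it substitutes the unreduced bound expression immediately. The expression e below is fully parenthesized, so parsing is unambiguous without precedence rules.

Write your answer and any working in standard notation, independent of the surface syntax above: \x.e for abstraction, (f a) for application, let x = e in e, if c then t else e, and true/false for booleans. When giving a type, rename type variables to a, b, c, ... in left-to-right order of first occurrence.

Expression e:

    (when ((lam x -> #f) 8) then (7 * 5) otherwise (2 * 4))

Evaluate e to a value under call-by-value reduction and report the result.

Working:
step 0: (if ((\x.false) 8) then (7 * 5) else (2 * 4))
step 1: [beta@0] (if false then (7 * 5) else (2 * 4))
step 2: [if@root] (2 * 4)
step 3: [delta@root] 8

Answer: 8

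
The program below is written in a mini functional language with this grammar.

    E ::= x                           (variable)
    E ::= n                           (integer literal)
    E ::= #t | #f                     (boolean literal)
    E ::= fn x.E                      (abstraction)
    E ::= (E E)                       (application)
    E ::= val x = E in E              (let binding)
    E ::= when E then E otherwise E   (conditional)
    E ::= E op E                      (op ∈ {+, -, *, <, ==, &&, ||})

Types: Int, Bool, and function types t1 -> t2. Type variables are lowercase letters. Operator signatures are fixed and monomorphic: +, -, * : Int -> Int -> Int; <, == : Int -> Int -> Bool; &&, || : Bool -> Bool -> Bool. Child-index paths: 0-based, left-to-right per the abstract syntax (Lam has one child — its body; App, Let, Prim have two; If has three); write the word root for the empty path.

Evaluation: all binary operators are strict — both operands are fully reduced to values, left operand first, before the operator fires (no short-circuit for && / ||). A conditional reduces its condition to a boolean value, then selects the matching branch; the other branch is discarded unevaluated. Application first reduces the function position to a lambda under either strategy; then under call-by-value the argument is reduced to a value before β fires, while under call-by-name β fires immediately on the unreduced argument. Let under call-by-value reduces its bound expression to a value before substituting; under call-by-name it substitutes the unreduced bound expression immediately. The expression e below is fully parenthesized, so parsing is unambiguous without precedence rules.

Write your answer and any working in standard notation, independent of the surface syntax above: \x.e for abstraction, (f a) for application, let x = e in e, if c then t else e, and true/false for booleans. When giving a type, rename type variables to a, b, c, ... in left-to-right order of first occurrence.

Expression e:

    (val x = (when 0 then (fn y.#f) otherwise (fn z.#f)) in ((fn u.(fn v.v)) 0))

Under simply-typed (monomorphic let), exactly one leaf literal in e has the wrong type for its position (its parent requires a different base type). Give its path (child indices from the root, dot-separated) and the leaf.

Working:
  unify Int ~ Bool
  FAIL: mismatch Int ~ Bool

Answer: 0.0 : 0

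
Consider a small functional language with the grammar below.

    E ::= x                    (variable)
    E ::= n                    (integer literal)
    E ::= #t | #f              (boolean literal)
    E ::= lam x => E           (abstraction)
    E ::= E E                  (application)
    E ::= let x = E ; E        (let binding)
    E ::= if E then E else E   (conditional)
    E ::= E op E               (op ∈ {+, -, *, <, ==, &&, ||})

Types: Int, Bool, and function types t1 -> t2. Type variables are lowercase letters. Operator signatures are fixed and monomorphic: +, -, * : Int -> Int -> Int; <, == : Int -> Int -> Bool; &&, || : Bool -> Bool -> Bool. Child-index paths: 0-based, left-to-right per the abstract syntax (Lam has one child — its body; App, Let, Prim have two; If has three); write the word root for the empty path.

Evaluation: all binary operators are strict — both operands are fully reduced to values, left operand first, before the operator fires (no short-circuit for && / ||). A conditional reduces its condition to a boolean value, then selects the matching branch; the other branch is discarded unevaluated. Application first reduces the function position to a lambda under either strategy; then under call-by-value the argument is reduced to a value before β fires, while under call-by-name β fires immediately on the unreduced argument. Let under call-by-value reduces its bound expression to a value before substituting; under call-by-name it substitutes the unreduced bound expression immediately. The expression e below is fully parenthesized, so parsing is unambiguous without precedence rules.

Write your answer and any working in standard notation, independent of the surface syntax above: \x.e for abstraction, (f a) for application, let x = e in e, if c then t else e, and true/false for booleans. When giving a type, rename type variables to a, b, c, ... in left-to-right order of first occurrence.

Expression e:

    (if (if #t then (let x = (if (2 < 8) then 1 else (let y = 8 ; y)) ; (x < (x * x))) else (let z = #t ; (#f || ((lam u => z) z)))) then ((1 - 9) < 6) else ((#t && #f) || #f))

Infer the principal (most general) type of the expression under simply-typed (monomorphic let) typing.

Trace:
  unify Bool ~ Bool
  unify Int ~ Int
  unify Int ~ Int
  unify Bool ~ Bool
let y : Int
y : Int
  unify Int ~ Int
let x : Int
x : Int
  unify Int ~ Int
x : Int
  unify Int ~ Int
x : Int
  unify Int ~ Int
  unify Int ~ Int
let z : Bool
  unify Bool ~ Bool
z : Bool
\u._ : a -> Bool
z : Bool
  unify a -> Bool ~ Bool -> b
  unify a ~ Bool
  unify Bool ~ b
_ _ : Bool
  unify Bool ~ Bool
  unify Bool ~ Bool
  unify Bool ~ Bool
  unify Int ~ Int
  unify Int ~ Int
  unify Int ~ Int
  unify Int ~ Int
  unify Bool ~ Bool
  unify Bool ~ Bool
  unify Bool ~ Bool
  unify Bool ~ Bool
  unify Bool ~ Bool

Answer: Bool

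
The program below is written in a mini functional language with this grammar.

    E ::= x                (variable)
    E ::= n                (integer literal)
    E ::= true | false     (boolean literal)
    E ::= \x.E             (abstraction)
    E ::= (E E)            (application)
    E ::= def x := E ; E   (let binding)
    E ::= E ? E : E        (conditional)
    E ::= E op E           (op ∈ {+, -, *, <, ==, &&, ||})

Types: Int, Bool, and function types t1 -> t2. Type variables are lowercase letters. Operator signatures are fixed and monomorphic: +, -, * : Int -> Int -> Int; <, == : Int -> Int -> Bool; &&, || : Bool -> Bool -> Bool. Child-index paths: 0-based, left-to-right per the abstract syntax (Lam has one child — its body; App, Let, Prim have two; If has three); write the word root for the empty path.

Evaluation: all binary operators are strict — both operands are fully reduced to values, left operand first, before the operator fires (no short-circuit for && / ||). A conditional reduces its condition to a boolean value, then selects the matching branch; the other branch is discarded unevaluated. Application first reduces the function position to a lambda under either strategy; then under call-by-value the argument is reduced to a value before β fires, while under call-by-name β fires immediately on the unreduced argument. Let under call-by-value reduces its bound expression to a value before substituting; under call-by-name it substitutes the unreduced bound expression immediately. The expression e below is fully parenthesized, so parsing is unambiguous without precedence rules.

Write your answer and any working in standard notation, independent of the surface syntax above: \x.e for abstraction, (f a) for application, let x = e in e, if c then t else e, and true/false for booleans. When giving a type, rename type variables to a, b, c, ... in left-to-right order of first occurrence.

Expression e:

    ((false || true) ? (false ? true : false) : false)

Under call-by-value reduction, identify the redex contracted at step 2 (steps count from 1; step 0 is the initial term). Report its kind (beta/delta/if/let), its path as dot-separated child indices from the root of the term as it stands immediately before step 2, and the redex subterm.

Working:
step 0: (if (false || true) then (if false then true else false) else false)
step 1: [delta@0] (if true then (if false then true else false) else false)
step 2: [if@root] (if false then true else false)

Answer: if at root : (if true then (if false then true else false) else false)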